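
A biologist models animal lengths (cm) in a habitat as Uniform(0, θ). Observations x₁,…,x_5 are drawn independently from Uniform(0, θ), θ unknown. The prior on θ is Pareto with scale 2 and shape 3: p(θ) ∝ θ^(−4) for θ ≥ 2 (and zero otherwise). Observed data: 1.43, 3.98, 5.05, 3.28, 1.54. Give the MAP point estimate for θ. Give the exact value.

θ̂_MAP = 5.05

The Uniform(0, θ) likelihood is θ^(−n) for θ ≥ max(xᵢ), zero otherwise. Here max(xᵢ) = 5.05.
Posterior ∝ θ^(−4) · θ^(−5) = θ^(−9) on θ ≥ max(2, 5.05) = 5.05.
This density is strictly decreasing in θ, so the posterior mode lies at the lower boundary of the support.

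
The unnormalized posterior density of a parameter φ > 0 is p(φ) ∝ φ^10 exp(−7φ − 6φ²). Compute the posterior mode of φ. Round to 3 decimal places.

ℓ'(φ) = 10/φ − 7 − 12φ. Setting this to zero and multiplying by φ: 12φ² + 7φ − 10 = 0.
φ = (−7 + √(7² + 4·12·10)) / (2·12) = (−7 + √529) / 24 = (−7 + 23)/24 = 2/3.
ℓ''(φ) = −10/φ² − 12 < 0, confirming a maximum.

φ̂_MAP = 0.667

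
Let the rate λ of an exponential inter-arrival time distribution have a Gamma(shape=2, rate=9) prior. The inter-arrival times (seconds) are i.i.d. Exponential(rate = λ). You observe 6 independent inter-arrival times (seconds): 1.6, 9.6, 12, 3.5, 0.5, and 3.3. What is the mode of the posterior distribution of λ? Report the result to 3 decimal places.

λ̂_MAP = 0.177

The Exponential(rate=λ) likelihood is ∝ λ^n e^(−λΣtᵢ). Here n = 6 and Σtᵢ = 1.6 + 9.6 + 12 + 3.5 + 0.5 + 3.3 = 30.5.
Posterior ∝ λe^(−9λ) · λ^6e^(−30.5λ) = λ^7e^(−39.5λ), i.e. Gamma(8, 39.5).
Mode = (a−1)/b = 7/39.5 ≈ 0.177.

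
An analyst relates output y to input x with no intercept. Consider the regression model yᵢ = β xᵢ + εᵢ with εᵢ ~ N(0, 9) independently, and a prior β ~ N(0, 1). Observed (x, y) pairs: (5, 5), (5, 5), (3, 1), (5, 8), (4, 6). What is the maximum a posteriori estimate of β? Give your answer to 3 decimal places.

β̂_MAP = 1.073

log p(β | y) = −Σ(yᵢ − βxᵢ)²/(2·9) − β²/(2·1) + const.
Setting the derivative to zero: Σxᵢ(yᵢ − βxᵢ)/9 − β/1 = 0, so β = Σxᵢyᵢ / (Σxᵢ² + σ²/τ²).
Σxᵢyᵢ = 5·5 + 5·5 + 3·1 + 5·8 + 4·6 = 117; Σxᵢ² = 100; σ²/τ² = 9.
β̂_MAP = 117 / (100 + 9) = 117/109 ≈ 1.073.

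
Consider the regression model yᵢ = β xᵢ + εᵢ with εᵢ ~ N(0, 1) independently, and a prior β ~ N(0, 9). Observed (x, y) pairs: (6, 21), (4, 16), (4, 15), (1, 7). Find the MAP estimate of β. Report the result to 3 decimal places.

log p(β | y) = −Σ(yᵢ − βxᵢ)²/(2·1) − β²/(2·9) + const.
Setting the derivative to zero: Σxᵢ(yᵢ − βxᵢ)/1 − β/9 = 0, so β = Σxᵢyᵢ / (Σxᵢ² + σ²/τ²).
Σxᵢyᵢ = 6·21 + 4·16 + 4·15 + 1·7 = 257; Σxᵢ² = 69; σ²/τ² = 1/9.
β̂_MAP = 257 / (69 + 1/9) = 257/(622/9) = 2313/622 ≈ 3.719.

β̂_MAP = 3.719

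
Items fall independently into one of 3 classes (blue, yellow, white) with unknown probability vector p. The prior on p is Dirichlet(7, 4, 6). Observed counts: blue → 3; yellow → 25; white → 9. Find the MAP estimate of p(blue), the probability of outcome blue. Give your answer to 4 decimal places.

MAP estimate of p(blue) = 0.1765

The posterior is Dirichlet(αᵢ + nᵢ) = Dirichlet(10, 29, 15).
For a Dirichlet(a₁,…,a_K) with all aᵢ > 1, the mode has j-th component (aⱼ − 1)/(Σaᵢ − K).
Here Σaᵢ = 54 and K = 3, so p(blue) = (10 − 1)/(54 − 3) = 9/51 ≈ 0.1765.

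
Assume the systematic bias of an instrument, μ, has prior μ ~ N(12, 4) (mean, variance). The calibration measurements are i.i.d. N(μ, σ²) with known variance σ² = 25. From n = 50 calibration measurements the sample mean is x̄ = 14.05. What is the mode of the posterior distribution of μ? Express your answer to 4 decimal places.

μ̂_MAP = 13.8222

n = 50, x̄ = 14.05.
For a Normal prior and Normal likelihood with known variance, the posterior is Normal; its mode equals its mean, the precision-weighted average.
Prior precision 1/σ₀² = 1/4 = 0.25; data precision n/σ² = 50/25 = 2.
μ̂ = (0.25·12 + 2·14.05) / (0.25 + 2) = 31.1/2.25 = 622/45 ≈ 13.8222.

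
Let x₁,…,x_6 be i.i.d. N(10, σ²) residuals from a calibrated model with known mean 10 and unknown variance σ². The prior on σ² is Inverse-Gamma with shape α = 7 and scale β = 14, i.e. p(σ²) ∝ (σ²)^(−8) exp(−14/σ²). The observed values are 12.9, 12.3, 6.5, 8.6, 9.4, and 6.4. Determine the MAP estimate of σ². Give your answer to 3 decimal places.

σ̂²_MAP = 3.147

Sum of squared deviations about the known mean: SS = (12.9−10)² + (12.3−10)² + (6.5−10)² + (8.6−10)² + (9.4−10)² + (6.4−10)² = 41.23.
The Normal likelihood contributes (σ²)^(−n/2) exp(−SS/(2σ²)), so the posterior is Inverse-Gamma(α + n/2, β + SS/2) = Inverse-Gamma(10, 34.615).
The mode of Inverse-Gamma(a, b) is b/(a+1) = 34.615/11 ≈ 3.147.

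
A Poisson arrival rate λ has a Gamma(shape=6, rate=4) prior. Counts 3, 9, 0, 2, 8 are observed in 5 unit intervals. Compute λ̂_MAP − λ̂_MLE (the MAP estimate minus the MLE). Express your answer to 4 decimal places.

Σxᵢ = 22. Posterior is Gamma(28, 9); MAP = (28−1)/9 = 27/9 ≈ 3.00000.
MLE = x̄ = 22/5 ≈ 4.40000.
Difference = 27/9 − 22/5 = -7/5 ≈ -1.4000.

MAP − MLE = -1.4000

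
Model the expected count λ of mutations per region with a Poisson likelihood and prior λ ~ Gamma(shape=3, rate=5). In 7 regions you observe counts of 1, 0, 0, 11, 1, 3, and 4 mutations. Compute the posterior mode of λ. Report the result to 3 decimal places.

λ̂_MAP = 1.833

Σxᵢ = 1+0+0+11+1+3+4 = 20, with n = 7.
Posterior ∝ λ^2e^(−5λ) · λ^20e^(−7λ) = λ^22e^(−12λ), i.e. Gamma(shape=23, rate=12).
The mode of a Gamma(a, b) with a ≥ 1 (shape–rate) is (a−1)/b = 22/12 ≈ 1.833.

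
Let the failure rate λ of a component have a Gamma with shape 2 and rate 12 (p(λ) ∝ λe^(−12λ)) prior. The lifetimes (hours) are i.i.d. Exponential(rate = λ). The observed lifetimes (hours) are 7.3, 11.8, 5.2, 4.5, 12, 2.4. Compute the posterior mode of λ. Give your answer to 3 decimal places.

λ̂_MAP = 0.127

The Exponential(rate=λ) likelihood is ∝ λ^n e^(−λΣtᵢ). Here n = 6 and Σtᵢ = 7.3 + 11.8 + 5.2 + 4.5 + 12 + 2.4 = 43.2.
Posterior ∝ λe^(−12λ) · λ^6e^(−43.2λ) = λ^7e^(−55.2λ), i.e. Gamma(8, 55.2).
Mode = (a−1)/b = 7/55.2 ≈ 0.127.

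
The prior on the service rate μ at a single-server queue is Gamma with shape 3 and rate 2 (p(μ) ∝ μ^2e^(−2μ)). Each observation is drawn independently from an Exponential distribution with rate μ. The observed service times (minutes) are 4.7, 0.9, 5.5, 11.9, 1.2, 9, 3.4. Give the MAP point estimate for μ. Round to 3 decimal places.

The Exponential(rate=μ) likelihood is ∝ μ^n e^(−μΣtᵢ). Here n = 7 and Σtᵢ = 4.7 + 0.9 + 5.5 + 11.9 + 1.2 + 9 + 3.4 = 36.6.
Posterior ∝ μ^2e^(−2μ) · μ^7e^(−36.6μ) = μ^9e^(−38.6μ), i.e. Gamma(10, 38.6).
Mode = (a−1)/b = 9/38.6 ≈ 0.233.

μ̂_MAP = 0.233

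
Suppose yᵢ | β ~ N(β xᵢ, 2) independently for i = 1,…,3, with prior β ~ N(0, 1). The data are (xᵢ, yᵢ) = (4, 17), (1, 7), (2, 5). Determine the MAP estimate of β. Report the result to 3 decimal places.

β̂_MAP = 3.696

log p(β | y) = −Σ(yᵢ − βxᵢ)²/(2·2) − β²/(2·1) + const.
Setting the derivative to zero: Σxᵢ(yᵢ − βxᵢ)/2 − β/1 = 0, so β = Σxᵢyᵢ / (Σxᵢ² + σ²/τ²).
Σxᵢyᵢ = 4·17 + 1·7 + 2·5 = 85; Σxᵢ² = 21; σ²/τ² = 2.
β̂_MAP = 85 / (21 + 2) = 85/23 ≈ 3.696.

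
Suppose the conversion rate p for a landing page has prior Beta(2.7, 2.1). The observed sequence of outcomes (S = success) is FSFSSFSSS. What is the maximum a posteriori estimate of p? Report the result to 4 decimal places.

Prior: Beta(2.7, 2.1).
Data: 6 successes in 9 trials (from the sequence). The binomial likelihood contributes p^6(1−p)^3, so the posterior is Beta(2.7+6, 2.1+3) = Beta(8.7, 5.1).
For Beta(a, b) with a, b > 1 the mode is (a−1)/(a+b−2) = 7.7/11.8 ≈ 0.6525.

p̂_MAP = 0.6525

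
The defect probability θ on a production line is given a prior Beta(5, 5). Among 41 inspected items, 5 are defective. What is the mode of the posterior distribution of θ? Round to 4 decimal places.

θ̂_MAP = 0.1837

Prior: Beta(5, 5).
Data: 5 successes in 41 trials. The binomial likelihood contributes θ^5(1−θ)^36, so the posterior is Beta(5+5, 5+36) = Beta(10, 41).
For Beta(a, b) with a, b > 1 the mode is (a−1)/(a+b−2) = 9/49 ≈ 0.1837.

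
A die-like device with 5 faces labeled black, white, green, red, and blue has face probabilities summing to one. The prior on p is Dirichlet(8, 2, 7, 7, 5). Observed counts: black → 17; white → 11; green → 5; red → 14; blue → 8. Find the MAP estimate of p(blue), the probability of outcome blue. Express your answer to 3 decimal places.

The posterior is Dirichlet(αᵢ + nᵢ) = Dirichlet(25, 13, 12, 21, 13).
For a Dirichlet(a₁,…,a_K) with all aᵢ > 1, the mode has j-th component (aⱼ − 1)/(Σaᵢ − K).
Here Σaᵢ = 84 and K = 5, so p(blue) = (13 − 1)/(84 − 5) = 12/79 ≈ 0.152.

MAP estimate of p(blue) = 0.152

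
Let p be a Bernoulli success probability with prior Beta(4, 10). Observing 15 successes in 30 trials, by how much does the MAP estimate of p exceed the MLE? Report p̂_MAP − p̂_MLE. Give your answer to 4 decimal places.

MAP − MLE = -0.0714

Posterior is Beta(19, 25); MAP = (19−1)/(44−2) = 18/42 ≈ 0.42857.
MLE ignores the prior: p̂_MLE = k/n = 15/30 ≈ 0.50000.
Difference = 18/42 − 15/30 = -1/14 ≈ -0.0714.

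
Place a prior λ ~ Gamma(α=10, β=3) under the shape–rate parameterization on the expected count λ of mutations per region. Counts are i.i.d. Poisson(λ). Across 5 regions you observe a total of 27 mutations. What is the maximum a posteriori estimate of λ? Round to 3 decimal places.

λ̂_MAP = 4.500

Σxᵢ = 27, n = 5.
Posterior ∝ λ^9e^(−3λ) · λ^27e^(−5λ) = λ^36e^(−8λ), i.e. Gamma(shape=37, rate=8).
The mode of a Gamma(a, b) with a ≥ 1 (shape–rate) is (a−1)/b = 36/8 ≈ 4.500.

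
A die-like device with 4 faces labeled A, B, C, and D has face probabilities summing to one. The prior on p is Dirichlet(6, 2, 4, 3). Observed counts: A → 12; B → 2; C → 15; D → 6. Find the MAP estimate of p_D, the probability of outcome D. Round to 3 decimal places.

The posterior is Dirichlet(αᵢ + nᵢ) = Dirichlet(18, 4, 19, 9).
For a Dirichlet(a₁,…,a_K) with all aᵢ > 1, the mode has j-th component (aⱼ − 1)/(Σaᵢ − K).
Here Σaᵢ = 50 and K = 4, so p_D = (9 − 1)/(50 − 4) = 8/46 ≈ 0.174.

MAP estimate of p_D = 0.174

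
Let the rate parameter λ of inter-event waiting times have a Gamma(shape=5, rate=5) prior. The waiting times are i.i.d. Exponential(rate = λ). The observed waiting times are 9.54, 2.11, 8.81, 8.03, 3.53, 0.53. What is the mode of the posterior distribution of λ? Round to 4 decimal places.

The Exponential(rate=λ) likelihood is ∝ λ^n e^(−λΣtᵢ). Here n = 6 and Σtᵢ = 9.54 + 2.11 + 8.81 + 8.03 + 3.53 + 0.53 = 32.55.
Posterior ∝ λ^4e^(−5λ) · λ^6e^(−32.55λ) = λ^10e^(−37.55λ), i.e. Gamma(11, 37.55).
Mode = (a−1)/b = 10/37.55 ≈ 0.2663.

λ̂_MAP = 0.2663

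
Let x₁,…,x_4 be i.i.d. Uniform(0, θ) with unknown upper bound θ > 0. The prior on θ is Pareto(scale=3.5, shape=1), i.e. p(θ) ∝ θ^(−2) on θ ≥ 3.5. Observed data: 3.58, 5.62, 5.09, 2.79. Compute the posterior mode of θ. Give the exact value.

θ̂_MAP = 5.62

The Uniform(0, θ) likelihood is θ^(−n) for θ ≥ max(xᵢ), zero otherwise. Here max(xᵢ) = 5.62.
Posterior ∝ θ^(−2) · θ^(−4) = θ^(−6) on θ ≥ max(3.5, 5.62) = 5.62.
This density is strictly decreasing in θ, so the posterior mode lies at the lower boundary of the support.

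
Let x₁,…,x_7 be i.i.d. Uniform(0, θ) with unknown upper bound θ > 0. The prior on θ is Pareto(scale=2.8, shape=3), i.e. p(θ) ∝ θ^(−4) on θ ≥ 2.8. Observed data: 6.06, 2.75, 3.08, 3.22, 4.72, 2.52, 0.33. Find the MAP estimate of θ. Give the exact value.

θ̂_MAP = 6.06

The Uniform(0, θ) likelihood is θ^(−n) for θ ≥ max(xᵢ), zero otherwise. Here max(xᵢ) = 6.06.
Posterior ∝ θ^(−4) · θ^(−7) = θ^(−11) on θ ≥ max(2.8, 6.06) = 6.06.
This density is strictly decreasing in θ, so the posterior mode lies at the lower boundary of the support.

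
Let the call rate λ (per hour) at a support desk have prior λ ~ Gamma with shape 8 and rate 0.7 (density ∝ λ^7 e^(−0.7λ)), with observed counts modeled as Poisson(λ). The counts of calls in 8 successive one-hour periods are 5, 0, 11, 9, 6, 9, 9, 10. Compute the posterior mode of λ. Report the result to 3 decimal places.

λ̂_MAP = 7.586

Σxᵢ = 5+0+11+9+6+9+9+10 = 59, with n = 8.
Posterior ∝ λ^7e^(−0.7λ) · λ^59e^(−8λ) = λ^66e^(−8.7λ), i.e. Gamma(shape=67, rate=8.7).
The mode of a Gamma(a, b) with a ≥ 1 (shape–rate) is (a−1)/b = 66/8.7 ≈ 7.586.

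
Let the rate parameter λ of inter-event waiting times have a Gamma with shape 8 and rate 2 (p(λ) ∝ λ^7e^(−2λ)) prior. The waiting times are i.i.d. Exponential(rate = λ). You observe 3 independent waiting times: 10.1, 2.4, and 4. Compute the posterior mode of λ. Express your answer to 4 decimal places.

The Exponential(rate=λ) likelihood is ∝ λ^n e^(−λΣtᵢ). Here n = 3 and Σtᵢ = 10.1 + 2.4 + 4 = 16.5.
Posterior ∝ λ^7e^(−2λ) · λ^3e^(−16.5λ) = λ^10e^(−18.5λ), i.e. Gamma(11, 18.5).
Mode = (a−1)/b = 10/18.5 ≈ 0.5405.

λ̂_MAP = 0.5405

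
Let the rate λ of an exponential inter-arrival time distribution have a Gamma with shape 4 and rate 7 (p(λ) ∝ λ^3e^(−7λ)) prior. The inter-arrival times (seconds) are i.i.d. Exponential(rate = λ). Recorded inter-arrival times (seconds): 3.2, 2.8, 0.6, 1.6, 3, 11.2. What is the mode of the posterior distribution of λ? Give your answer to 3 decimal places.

λ̂_MAP = 0.306

The Exponential(rate=λ) likelihood is ∝ λ^n e^(−λΣtᵢ). Here n = 6 and Σtᵢ = 3.2 + 2.8 + 0.6 + 1.6 + 3 + 11.2 = 22.4.
Posterior ∝ λ^3e^(−7λ) · λ^6e^(−22.4λ) = λ^9e^(−29.4λ), i.e. Gamma(10, 29.4).
Mode = (a−1)/b = 9/29.4 ≈ 0.306.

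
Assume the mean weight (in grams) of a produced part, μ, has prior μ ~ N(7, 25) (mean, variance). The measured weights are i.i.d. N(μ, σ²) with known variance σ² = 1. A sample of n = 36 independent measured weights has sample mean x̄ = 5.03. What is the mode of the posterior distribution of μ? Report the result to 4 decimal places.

n = 36, x̄ = 5.03.
For a Normal prior and Normal likelihood with known variance, the posterior is Normal; its mode equals its mean, the precision-weighted average.
Prior precision 1/σ₀² = 1/25 = 0.04; data precision n/σ² = 36/1 = 36.
μ̂ = (0.04·7 + 36·5.03) / (0.04 + 36) = 181.36/36.04 = 4534/901 ≈ 5.0322.

μ̂_MAP = 5.0322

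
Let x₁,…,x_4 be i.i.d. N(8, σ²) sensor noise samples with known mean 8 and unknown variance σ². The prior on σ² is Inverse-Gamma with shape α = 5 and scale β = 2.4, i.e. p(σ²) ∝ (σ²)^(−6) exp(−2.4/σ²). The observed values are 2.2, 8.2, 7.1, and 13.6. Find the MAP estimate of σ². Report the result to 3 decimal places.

σ̂²_MAP = 4.416

Sum of squared deviations about the known mean: SS = (2.2−8)² + (8.2−8)² + (7.1−8)² + (13.6−8)² = 65.85.
The Normal likelihood contributes (σ²)^(−n/2) exp(−SS/(2σ²)), so the posterior is Inverse-Gamma(α + n/2, β + SS/2) = Inverse-Gamma(7, 35.325).
The mode of Inverse-Gamma(a, b) is b/(a+1) = 35.325/8 ≈ 4.416.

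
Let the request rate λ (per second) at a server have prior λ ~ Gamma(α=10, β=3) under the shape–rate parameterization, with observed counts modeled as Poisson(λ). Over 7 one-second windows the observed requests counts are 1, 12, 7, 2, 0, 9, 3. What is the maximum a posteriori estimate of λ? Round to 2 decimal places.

λ̂_MAP = 4.30

Σxᵢ = 1+12+7+2+0+9+3 = 34, with n = 7.
Posterior ∝ λ^9e^(−3λ) · λ^34e^(−7λ) = λ^43e^(−10λ), i.e. Gamma(shape=44, rate=10).
The mode of a Gamma(a, b) with a ≥ 1 (shape–rate) is (a−1)/b = 43/10 ≈ 4.30.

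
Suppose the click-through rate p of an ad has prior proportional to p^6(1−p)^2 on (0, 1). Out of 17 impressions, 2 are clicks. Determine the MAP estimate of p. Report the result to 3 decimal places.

The prior density ∝ p^6(1−p)^2 is the kernel of Beta(7, 3).
Data: 2 successes in 17 trials. The binomial likelihood contributes p^2(1−p)^15, so the posterior is Beta(7+2, 3+15) = Beta(9, 18).
For Beta(a, b) with a, b > 1 the mode is (a−1)/(a+b−2) = 8/25 ≈ 0.320.

p̂_MAP = 0.320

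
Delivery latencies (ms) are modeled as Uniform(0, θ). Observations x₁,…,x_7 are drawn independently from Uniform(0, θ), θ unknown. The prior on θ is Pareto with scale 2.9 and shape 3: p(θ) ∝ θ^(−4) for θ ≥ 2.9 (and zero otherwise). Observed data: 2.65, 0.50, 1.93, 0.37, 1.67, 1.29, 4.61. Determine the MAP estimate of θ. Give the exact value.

θ̂_MAP = 4.61

The Uniform(0, θ) likelihood is θ^(−n) for θ ≥ max(xᵢ), zero otherwise. Here max(xᵢ) = 4.61.
Posterior ∝ θ^(−4) · θ^(−7) = θ^(−11) on θ ≥ max(2.9, 4.61) = 4.61.
This density is strictly decreasing in θ, so the posterior mode lies at the lower boundary of the support.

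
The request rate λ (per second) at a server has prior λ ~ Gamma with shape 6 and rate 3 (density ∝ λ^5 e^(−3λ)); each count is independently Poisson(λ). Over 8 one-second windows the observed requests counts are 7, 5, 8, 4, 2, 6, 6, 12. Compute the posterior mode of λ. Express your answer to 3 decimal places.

λ̂_MAP = 5.000

Σxᵢ = 7+5+8+4+2+6+6+12 = 50, with n = 8.
Posterior ∝ λ^5e^(−3λ) · λ^50e^(−8λ) = λ^55e^(−11λ), i.e. Gamma(shape=56, rate=11).
The mode of a Gamma(a, b) with a ≥ 1 (shape–rate) is (a−1)/b = 55/11 ≈ 5.000.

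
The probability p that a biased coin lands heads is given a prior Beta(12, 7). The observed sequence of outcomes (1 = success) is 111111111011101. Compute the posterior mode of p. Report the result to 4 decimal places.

p̂_MAP = 0.7500

Prior: Beta(12, 7).
Data: 13 successes in 15 trials (from the sequence). The binomial likelihood contributes p^13(1−p)^2, so the posterior is Beta(12+13, 7+2) = Beta(25, 9).
For Beta(a, b) with a, b > 1 the mode is (a−1)/(a+b−2) = 24/32 ≈ 0.7500.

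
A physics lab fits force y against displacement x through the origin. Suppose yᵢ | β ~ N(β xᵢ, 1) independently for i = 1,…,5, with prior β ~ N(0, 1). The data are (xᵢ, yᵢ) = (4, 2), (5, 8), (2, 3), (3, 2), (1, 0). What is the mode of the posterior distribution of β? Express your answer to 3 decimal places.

β̂_MAP = 1.071

log p(β | y) = −Σ(yᵢ − βxᵢ)²/(2·1) − β²/(2·1) + const.
Setting the derivative to zero: Σxᵢ(yᵢ − βxᵢ)/1 − β/1 = 0, so β = Σxᵢyᵢ / (Σxᵢ² + σ²/τ²).
Σxᵢyᵢ = 4·2 + 5·8 + 2·3 + 3·2 + 1·0 = 60; Σxᵢ² = 55; σ²/τ² = 1.
β̂_MAP = 60 / (55 + 1) = 60/56 ≈ 1.071.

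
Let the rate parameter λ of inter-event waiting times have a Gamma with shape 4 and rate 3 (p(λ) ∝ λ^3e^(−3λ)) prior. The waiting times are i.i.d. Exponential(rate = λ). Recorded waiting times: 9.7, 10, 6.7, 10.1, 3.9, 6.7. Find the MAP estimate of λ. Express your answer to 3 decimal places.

λ̂_MAP = 0.180

The Exponential(rate=λ) likelihood is ∝ λ^n e^(−λΣtᵢ). Here n = 6 and Σtᵢ = 9.7 + 10 + 6.7 + 10.1 + 3.9 + 6.7 = 47.1.
Posterior ∝ λ^3e^(−3λ) · λ^6e^(−47.1λ) = λ^9e^(−50.1λ), i.e. Gamma(10, 50.1).
Mode = (a−1)/b = 9/50.1 ≈ 0.180.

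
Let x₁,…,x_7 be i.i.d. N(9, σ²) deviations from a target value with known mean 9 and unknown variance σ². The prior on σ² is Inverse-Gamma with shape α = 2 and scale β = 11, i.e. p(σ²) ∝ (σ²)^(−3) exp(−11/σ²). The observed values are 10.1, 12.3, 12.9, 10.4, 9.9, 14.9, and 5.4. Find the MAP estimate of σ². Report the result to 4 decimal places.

Sum of squared deviations about the known mean: SS = (10.1−9)² + (12.3−9)² + (12.9−9)² + (10.4−9)² + (9.9−9)² + (14.9−9)² + (5.4−9)² = 77.85.
The Normal likelihood contributes (σ²)^(−n/2) exp(−SS/(2σ²)), so the posterior is Inverse-Gamma(α + n/2, β + SS/2) = Inverse-Gamma(5.5, 49.925).
The mode of Inverse-Gamma(a, b) is b/(a+1) = 49.925/6.5 ≈ 7.6808.

σ̂²_MAP = 7.6808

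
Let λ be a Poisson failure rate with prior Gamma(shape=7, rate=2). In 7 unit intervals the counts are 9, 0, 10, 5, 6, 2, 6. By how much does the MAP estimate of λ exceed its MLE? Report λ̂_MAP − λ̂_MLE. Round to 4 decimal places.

MAP − MLE = -0.5397

Σxᵢ = 38. Posterior is Gamma(45, 9); MAP = (45−1)/9 = 44/9 ≈ 4.88889.
MLE = x̄ = 38/7 ≈ 5.42857.
Difference = 44/9 − 38/7 = -34/63 ≈ -0.5397.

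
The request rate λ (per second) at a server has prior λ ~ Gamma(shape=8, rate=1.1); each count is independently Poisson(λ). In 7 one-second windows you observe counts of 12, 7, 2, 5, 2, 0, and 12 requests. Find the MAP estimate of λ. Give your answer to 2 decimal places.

Σxᵢ = 12+7+2+5+2+0+12 = 40, with n = 7.
Posterior ∝ λ^7e^(−1.1λ) · λ^40e^(−7λ) = λ^47e^(−8.1λ), i.e. Gamma(shape=48, rate=8.1).
The mode of a Gamma(a, b) with a ≥ 1 (shape–rate) is (a−1)/b = 47/8.1 ≈ 5.80.

λ̂_MAP = 5.80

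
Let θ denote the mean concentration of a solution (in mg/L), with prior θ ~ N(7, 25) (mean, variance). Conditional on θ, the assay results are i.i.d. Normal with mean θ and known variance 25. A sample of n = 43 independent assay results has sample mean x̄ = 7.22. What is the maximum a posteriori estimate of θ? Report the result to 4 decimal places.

θ̂_MAP = 7.2150

n = 43, x̄ = 7.22.
For a Normal prior and Normal likelihood with known variance, the posterior is Normal; its mode equals its mean, the precision-weighted average.
Prior precision 1/σ₀² = 1/25 = 0.04; data precision n/σ² = 43/25 = 1.72.
θ̂ = (0.04·7 + 1.72·7.22) / (0.04 + 1.72) = 12.6984/1.76 = 7.2150.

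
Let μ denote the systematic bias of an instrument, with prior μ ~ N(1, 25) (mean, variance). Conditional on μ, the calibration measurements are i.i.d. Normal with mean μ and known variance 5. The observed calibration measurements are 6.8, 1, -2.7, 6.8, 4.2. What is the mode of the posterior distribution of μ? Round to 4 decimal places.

n = 5; x̄ = (6.8 + 1 + (-2.7) + 6.8 + 4.2)/5 = 16.1/5 = 3.22.
For a Normal prior and Normal likelihood with known variance, the posterior is Normal; its mode equals its mean, the precision-weighted average.
Prior precision 1/σ₀² = 1/25 = 0.04; data precision n/σ² = 5/5 = 1.
μ̂ = (0.04·1 + 1·3.22) / (0.04 + 1) = 3.26/1.04 = 163/52 ≈ 3.1346.

μ̂_MAP = 3.1346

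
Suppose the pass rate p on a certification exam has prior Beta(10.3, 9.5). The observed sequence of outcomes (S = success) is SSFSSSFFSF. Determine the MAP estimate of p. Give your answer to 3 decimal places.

Prior: Beta(10.3, 9.5).
Data: 6 successes in 10 trials (from the sequence). The binomial likelihood contributes p^6(1−p)^4, so the posterior is Beta(10.3+6, 9.5+4) = Beta(16.3, 13.5).
For Beta(a, b) with a, b > 1 the mode is (a−1)/(a+b−2) = 15.3/27.8 ≈ 0.550.

p̂_MAP = 0.550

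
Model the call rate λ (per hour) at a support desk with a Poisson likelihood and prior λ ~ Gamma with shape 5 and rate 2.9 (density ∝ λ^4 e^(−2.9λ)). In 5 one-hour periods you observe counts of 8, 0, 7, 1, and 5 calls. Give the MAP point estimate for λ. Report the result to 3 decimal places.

Σxᵢ = 8+0+7+1+5 = 21, with n = 5.
Posterior ∝ λ^4e^(−2.9λ) · λ^21e^(−5λ) = λ^25e^(−7.9λ), i.e. Gamma(shape=26, rate=7.9).
The mode of a Gamma(a, b) with a ≥ 1 (shape–rate) is (a−1)/b = 25/7.9 ≈ 3.165.

λ̂_MAP = 3.165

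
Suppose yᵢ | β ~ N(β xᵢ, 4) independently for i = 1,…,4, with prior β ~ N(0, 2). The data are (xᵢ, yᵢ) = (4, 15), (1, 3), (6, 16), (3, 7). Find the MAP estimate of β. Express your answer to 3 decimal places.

β̂_MAP = 2.813

log p(β | y) = −Σ(yᵢ − βxᵢ)²/(2·4) − β²/(2·2) + const.
Setting the derivative to zero: Σxᵢ(yᵢ − βxᵢ)/4 − β/2 = 0, so β = Σxᵢyᵢ / (Σxᵢ² + σ²/τ²).
Σxᵢyᵢ = 4·15 + 1·3 + 6·16 + 3·7 = 180; Σxᵢ² = 62; σ²/τ² = 2.
β̂_MAP = 180 / (62 + 2) = 180/64 ≈ 2.813.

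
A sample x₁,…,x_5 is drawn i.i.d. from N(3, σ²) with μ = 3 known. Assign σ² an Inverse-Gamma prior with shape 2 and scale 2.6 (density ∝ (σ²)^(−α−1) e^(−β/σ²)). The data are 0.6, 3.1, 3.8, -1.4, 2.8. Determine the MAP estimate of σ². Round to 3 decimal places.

Sum of squared deviations about the known mean: SS = (0.6−3)² + (3.1−3)² + (3.8−3)² + (-1.4−3)² + (2.8−3)² = 25.81.
The Normal likelihood contributes (σ²)^(−n/2) exp(−SS/(2σ²)), so the posterior is Inverse-Gamma(α + n/2, β + SS/2) = Inverse-Gamma(4.5, 15.505).
The mode of Inverse-Gamma(a, b) is b/(a+1) = 15.505/5.5 ≈ 2.819.

σ̂²_MAP = 2.819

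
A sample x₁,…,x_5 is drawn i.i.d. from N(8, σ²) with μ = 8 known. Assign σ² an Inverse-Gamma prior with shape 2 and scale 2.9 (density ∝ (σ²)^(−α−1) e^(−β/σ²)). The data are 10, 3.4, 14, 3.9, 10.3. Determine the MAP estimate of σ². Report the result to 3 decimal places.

Sum of squared deviations about the known mean: SS = (10−8)² + (3.4−8)² + (14−8)² + (3.9−8)² + (10.3−8)² = 83.26.
The Normal likelihood contributes (σ²)^(−n/2) exp(−SS/(2σ²)), so the posterior is Inverse-Gamma(α + n/2, β + SS/2) = Inverse-Gamma(4.5, 44.53).
The mode of Inverse-Gamma(a, b) is b/(a+1) = 44.53/5.5 ≈ 8.096.

σ̂²_MAP = 8.096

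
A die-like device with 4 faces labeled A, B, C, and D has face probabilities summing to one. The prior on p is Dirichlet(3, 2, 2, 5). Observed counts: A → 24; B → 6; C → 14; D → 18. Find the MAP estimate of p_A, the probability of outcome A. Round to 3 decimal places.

MAP estimate of p_A = 0.371

The posterior is Dirichlet(αᵢ + nᵢ) = Dirichlet(27, 8, 16, 23).
For a Dirichlet(a₁,…,a_K) with all aᵢ > 1, the mode has j-th component (aⱼ − 1)/(Σaᵢ − K).
Here Σaᵢ = 74 and K = 4, so p_A = (27 − 1)/(74 − 4) = 26/70 ≈ 0.371.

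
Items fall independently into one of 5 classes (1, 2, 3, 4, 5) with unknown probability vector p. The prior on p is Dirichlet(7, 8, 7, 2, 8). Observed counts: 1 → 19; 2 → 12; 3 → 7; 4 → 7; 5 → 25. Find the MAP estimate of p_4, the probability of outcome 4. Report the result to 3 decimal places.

MAP estimate: 0.082

The posterior is Dirichlet(αᵢ + nᵢ) = Dirichlet(26, 20, 14, 9, 33).
For a Dirichlet(a₁,…,a_K) with all aᵢ > 1, the mode has j-th component (aⱼ − 1)/(Σaᵢ − K).
Here Σaᵢ = 102 and K = 5, so p_4 = (9 − 1)/(102 − 5) = 8/97 ≈ 0.082.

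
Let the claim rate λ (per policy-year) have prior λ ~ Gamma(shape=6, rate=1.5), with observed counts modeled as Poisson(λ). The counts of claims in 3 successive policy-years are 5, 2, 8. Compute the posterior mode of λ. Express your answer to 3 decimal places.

Σxᵢ = 5+2+8 = 15, with n = 3.
Posterior ∝ λ^5e^(−1.5λ) · λ^15e^(−3λ) = λ^20e^(−4.5λ), i.e. Gamma(shape=21, rate=4.5).
The mode of a Gamma(a, b) with a ≥ 1 (shape–rate) is (a−1)/b = 20/4.5 ≈ 4.444.

λ̂_MAP = 4.444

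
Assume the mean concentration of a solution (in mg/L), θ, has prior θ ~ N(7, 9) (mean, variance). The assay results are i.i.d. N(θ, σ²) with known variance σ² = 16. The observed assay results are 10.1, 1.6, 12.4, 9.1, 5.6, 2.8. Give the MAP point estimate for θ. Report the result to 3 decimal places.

n = 6; x̄ = (10.1 + 1.6 + 12.4 + 9.1 + 5.6 + 2.8)/6 = 41.6/6 = 104/15 ≈ 6.9333.
For a Normal prior and Normal likelihood with known variance, the posterior is Normal; its mode equals its mean, the precision-weighted average.
Prior precision 1/σ₀² = 1/9; data precision n/σ² = 6/16 = 0.375.
θ̂ = ((1/9)·7 + 0.375·(104/15)) / (1/9 + 0.375) = (152/45)/(35/72) = 1216/175 ≈ 6.949.

θ̂_MAP = 6.949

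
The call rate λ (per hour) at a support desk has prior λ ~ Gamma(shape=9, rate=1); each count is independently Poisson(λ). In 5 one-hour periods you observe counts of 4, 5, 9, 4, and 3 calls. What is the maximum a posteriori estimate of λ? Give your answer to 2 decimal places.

Σxᵢ = 4+5+9+4+3 = 25, with n = 5.
Posterior ∝ λ^8e^(−1λ) · λ^25e^(−5λ) = λ^33e^(−6λ), i.e. Gamma(shape=34, rate=6).
The mode of a Gamma(a, b) with a ≥ 1 (shape–rate) is (a−1)/b = 33/6 ≈ 5.50.

λ̂_MAP = 5.50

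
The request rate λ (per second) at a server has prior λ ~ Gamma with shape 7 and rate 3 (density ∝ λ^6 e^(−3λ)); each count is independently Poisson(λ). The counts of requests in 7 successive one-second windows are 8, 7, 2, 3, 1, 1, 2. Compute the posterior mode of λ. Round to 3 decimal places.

Σxᵢ = 8+7+2+3+1+1+2 = 24, with n = 7.
Posterior ∝ λ^6e^(−3λ) · λ^24e^(−7λ) = λ^30e^(−10λ), i.e. Gamma(shape=31, rate=10).
The mode of a Gamma(a, b) with a ≥ 1 (shape–rate) is (a−1)/b = 30/10 ≈ 3.000.

λ̂_MAP = 3.000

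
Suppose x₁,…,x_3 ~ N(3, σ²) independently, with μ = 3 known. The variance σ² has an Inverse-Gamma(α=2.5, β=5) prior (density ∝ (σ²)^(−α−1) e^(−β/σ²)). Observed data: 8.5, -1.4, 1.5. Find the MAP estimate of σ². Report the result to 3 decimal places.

Sum of squared deviations about the known mean: SS = (8.5−3)² + (-1.4−3)² + (1.5−3)² = 51.86.
The Normal likelihood contributes (σ²)^(−n/2) exp(−SS/(2σ²)), so the posterior is Inverse-Gamma(α + n/2, β + SS/2) = Inverse-Gamma(4, 30.93).
The mode of Inverse-Gamma(a, b) is b/(a+1) = 30.93/5 ≈ 6.186.

σ̂²_MAP = 6.186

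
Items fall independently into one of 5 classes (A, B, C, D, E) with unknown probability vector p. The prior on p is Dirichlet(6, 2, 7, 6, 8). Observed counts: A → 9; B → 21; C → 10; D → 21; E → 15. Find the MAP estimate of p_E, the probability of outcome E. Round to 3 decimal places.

The posterior is Dirichlet(αᵢ + nᵢ) = Dirichlet(15, 23, 17, 27, 23).
For a Dirichlet(a₁,…,a_K) with all aᵢ > 1, the mode has j-th component (aⱼ − 1)/(Σaᵢ − K).
Here Σaᵢ = 105 and K = 5, so p_E = (23 − 1)/(105 − 5) = 22/100 ≈ 0.220.

MAP estimate of p_E = 0.220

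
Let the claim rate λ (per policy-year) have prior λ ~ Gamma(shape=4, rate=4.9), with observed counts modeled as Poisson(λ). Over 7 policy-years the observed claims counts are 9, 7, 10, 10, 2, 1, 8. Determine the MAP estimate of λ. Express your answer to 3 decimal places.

λ̂_MAP = 4.202

Σxᵢ = 9+7+10+10+2+1+8 = 47, with n = 7.
Posterior ∝ λ^3e^(−4.9λ) · λ^47e^(−7λ) = λ^50e^(−11.9λ), i.e. Gamma(shape=51, rate=11.9).
The mode of a Gamma(a, b) with a ≥ 1 (shape–rate) is (a−1)/b = 50/11.9 ≈ 4.202.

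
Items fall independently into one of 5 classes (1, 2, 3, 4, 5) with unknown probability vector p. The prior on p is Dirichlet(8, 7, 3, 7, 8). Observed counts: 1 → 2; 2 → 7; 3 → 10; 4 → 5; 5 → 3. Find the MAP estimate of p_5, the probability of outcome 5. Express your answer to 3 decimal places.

The posterior is Dirichlet(αᵢ + nᵢ) = Dirichlet(10, 14, 13, 12, 11).
For a Dirichlet(a₁,…,a_K) with all aᵢ > 1, the mode has j-th component (aⱼ − 1)/(Σaᵢ − K).
Here Σaᵢ = 60 and K = 5, so p_5 = (11 − 1)/(60 − 5) = 10/55 ≈ 0.182.

MAP estimate: 0.182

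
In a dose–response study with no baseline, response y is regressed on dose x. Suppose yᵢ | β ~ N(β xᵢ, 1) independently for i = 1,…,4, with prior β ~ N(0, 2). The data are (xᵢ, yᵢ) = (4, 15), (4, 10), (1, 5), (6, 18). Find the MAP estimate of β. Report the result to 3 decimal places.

log p(β | y) = −Σ(yᵢ − βxᵢ)²/(2·1) − β²/(2·2) + const.
Setting the derivative to zero: Σxᵢ(yᵢ − βxᵢ)/1 − β/2 = 0, so β = Σxᵢyᵢ / (Σxᵢ² + σ²/τ²).
Σxᵢyᵢ = 4·15 + 4·10 + 1·5 + 6·18 = 213; Σxᵢ² = 69; σ²/τ² = 0.5.
β̂_MAP = 213 / (69 + 0.5) = 213/69.5 ≈ 3.065.

β̂_MAP = 3.065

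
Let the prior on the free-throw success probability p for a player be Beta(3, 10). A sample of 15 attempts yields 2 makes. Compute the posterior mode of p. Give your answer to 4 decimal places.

Prior: Beta(3, 10).
Data: 2 successes in 15 trials. The binomial likelihood contributes p^2(1−p)^13, so the posterior is Beta(3+2, 10+13) = Beta(5, 23).
For Beta(a, b) with a, b > 1 the mode is (a−1)/(a+b−2) = 4/26 ≈ 0.1538.

p̂_MAP = 0.1538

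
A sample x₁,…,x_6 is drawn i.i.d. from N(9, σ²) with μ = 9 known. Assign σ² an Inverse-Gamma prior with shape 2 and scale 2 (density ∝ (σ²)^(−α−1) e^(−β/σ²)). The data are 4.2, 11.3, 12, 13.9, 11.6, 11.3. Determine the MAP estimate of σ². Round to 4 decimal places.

Sum of squared deviations about the known mean: SS = (4.2−9)² + (11.3−9)² + (12−9)² + (13.9−9)² + (11.6−9)² + (11.3−9)² = 73.39.
The Normal likelihood contributes (σ²)^(−n/2) exp(−SS/(2σ²)), so the posterior is Inverse-Gamma(α + n/2, β + SS/2) = Inverse-Gamma(5, 38.695).
The mode of Inverse-Gamma(a, b) is b/(a+1) = 38.695/6 ≈ 6.4492.

σ̂²_MAP = 6.4492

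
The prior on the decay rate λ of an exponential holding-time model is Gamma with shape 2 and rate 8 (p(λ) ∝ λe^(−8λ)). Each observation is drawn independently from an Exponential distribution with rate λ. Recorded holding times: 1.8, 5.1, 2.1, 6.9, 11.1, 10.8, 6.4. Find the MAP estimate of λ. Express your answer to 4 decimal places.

The Exponential(rate=λ) likelihood is ∝ λ^n e^(−λΣtᵢ). Here n = 7 and Σtᵢ = 1.8 + 5.1 + 2.1 + 6.9 + 11.1 + 10.8 + 6.4 = 44.2.
Posterior ∝ λe^(−8λ) · λ^7e^(−44.2λ) = λ^8e^(−52.2λ), i.e. Gamma(9, 52.2).
Mode = (a−1)/b = 8/52.2 ≈ 0.1533.

λ̂_MAP = 0.1533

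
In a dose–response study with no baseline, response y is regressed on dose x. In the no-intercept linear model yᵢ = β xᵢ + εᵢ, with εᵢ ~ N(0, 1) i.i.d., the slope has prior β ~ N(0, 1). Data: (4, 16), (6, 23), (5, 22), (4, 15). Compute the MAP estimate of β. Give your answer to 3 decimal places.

log p(β | y) = −Σ(yᵢ − βxᵢ)²/(2·1) − β²/(2·1) + const.
Setting the derivative to zero: Σxᵢ(yᵢ − βxᵢ)/1 − β/1 = 0, so β = Σxᵢyᵢ / (Σxᵢ² + σ²/τ²).
Σxᵢyᵢ = 4·16 + 6·23 + 5·22 + 4·15 = 372; Σxᵢ² = 93; σ²/τ² = 1.
β̂_MAP = 372 / (93 + 1) = 372/94 ≈ 3.957.

β̂_MAP = 3.957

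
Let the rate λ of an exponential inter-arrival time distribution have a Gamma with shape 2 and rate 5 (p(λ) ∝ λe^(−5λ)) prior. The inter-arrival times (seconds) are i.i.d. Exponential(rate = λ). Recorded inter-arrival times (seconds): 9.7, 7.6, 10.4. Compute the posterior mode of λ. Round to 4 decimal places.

The Exponential(rate=λ) likelihood is ∝ λ^n e^(−λΣtᵢ). Here n = 3 and Σtᵢ = 9.7 + 7.6 + 10.4 = 27.7.
Posterior ∝ λe^(−5λ) · λ^3e^(−27.7λ) = λ^4e^(−32.7λ), i.e. Gamma(5, 32.7).
Mode = (a−1)/b = 4/32.7 ≈ 0.1223.

λ̂_MAP = 0.1223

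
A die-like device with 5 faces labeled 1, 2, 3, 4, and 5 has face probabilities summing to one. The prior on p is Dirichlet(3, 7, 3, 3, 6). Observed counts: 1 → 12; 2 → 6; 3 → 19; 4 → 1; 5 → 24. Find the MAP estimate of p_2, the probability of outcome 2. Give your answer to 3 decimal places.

The posterior is Dirichlet(αᵢ + nᵢ) = Dirichlet(15, 13, 22, 4, 30).
For a Dirichlet(a₁,…,a_K) with all aᵢ > 1, the mode has j-th component (aⱼ − 1)/(Σaᵢ − K).
Here Σaᵢ = 84 and K = 5, so p_2 = (13 − 1)/(84 − 5) = 12/79 ≈ 0.152.

MAP estimate: 0.152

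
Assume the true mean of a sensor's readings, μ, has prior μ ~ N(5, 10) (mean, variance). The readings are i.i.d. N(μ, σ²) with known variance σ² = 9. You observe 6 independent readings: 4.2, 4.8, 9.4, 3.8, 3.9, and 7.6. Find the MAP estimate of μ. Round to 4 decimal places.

μ̂_MAP = 5.5362

n = 6; x̄ = (4.2 + 4.8 + 9.4 + 3.8 + 3.9 + 7.6)/6 = 33.7/6 = 337/60 ≈ 5.6167.
For a Normal prior and Normal likelihood with known variance, the posterior is Normal; its mode equals its mean, the precision-weighted average.
Prior precision 1/σ₀² = 1/10 = 0.1; data precision n/σ² = 6/9 = 2/3.
μ̂ = (0.1·5 + (2/3)·(337/60)) / (0.1 + 2/3) = (191/45)/(23/30) = 382/69 ≈ 5.5362.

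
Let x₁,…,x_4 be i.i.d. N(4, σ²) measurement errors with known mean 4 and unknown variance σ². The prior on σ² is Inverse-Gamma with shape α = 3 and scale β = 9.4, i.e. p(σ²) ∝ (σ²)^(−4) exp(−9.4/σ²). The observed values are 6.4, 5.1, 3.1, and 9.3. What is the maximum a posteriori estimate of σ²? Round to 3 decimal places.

σ̂²_MAP = 4.556

Sum of squared deviations about the known mean: SS = (6.4−4)² + (5.1−4)² + (3.1−4)² + (9.3−4)² = 35.87.
The Normal likelihood contributes (σ²)^(−n/2) exp(−SS/(2σ²)), so the posterior is Inverse-Gamma(α + n/2, β + SS/2) = Inverse-Gamma(5, 27.335).
The mode of Inverse-Gamma(a, b) is b/(a+1) = 27.335/6 ≈ 4.556.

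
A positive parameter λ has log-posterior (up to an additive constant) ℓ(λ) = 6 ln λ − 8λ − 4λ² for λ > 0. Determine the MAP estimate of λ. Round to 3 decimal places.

ℓ'(λ) = 6/λ − 8 − 8λ. Setting this to zero and multiplying by λ: 8λ² + 8λ − 6 = 0.
λ = (−8 + √(8² + 4·8·6)) / (2·8) = (−8 + √256) / 16 = (−8 + 16)/16 = 1/2.
ℓ''(λ) = −6/λ² − 8 < 0, confirming a maximum.

λ̂_MAP = 0.500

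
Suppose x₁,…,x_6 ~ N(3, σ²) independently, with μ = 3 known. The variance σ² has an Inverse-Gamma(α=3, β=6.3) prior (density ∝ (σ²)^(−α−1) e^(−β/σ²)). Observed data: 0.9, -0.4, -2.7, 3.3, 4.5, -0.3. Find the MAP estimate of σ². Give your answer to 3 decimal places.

σ̂²_MAP = 5.306

Sum of squared deviations about the known mean: SS = (0.9−3)² + (-0.4−3)² + (-2.7−3)² + (3.3−3)² + (4.5−3)² + (-0.3−3)² = 61.69.
The Normal likelihood contributes (σ²)^(−n/2) exp(−SS/(2σ²)), so the posterior is Inverse-Gamma(α + n/2, β + SS/2) = Inverse-Gamma(6, 37.145).
The mode of Inverse-Gamma(a, b) is b/(a+1) = 37.145/7 ≈ 5.306.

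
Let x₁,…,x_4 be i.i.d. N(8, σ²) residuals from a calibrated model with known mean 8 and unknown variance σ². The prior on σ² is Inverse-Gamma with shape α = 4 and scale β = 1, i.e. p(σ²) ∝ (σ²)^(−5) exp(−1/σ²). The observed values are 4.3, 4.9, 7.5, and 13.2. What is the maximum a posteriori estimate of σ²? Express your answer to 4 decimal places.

Sum of squared deviations about the known mean: SS = (4.3−8)² + (4.9−8)² + (7.5−8)² + (13.2−8)² = 50.59.
The Normal likelihood contributes (σ²)^(−n/2) exp(−SS/(2σ²)), so the posterior is Inverse-Gamma(α + n/2, β + SS/2) = Inverse-Gamma(6, 26.295).
The mode of Inverse-Gamma(a, b) is b/(a+1) = 26.295/7 ≈ 3.7564.

σ̂²_MAP = 3.7564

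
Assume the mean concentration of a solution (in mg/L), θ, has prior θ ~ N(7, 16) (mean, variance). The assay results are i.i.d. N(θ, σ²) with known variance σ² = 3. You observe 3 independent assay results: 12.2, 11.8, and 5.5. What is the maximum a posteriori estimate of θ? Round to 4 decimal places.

n = 3; x̄ = (12.2 + 11.8 + 5.5)/3 = 29.5/3 = 59/6 ≈ 9.8333.
For a Normal prior and Normal likelihood with known variance, the posterior is Normal; its mode equals its mean, the precision-weighted average.
Prior precision 1/σ₀² = 1/16 = 0.0625; data precision n/σ² = 3/3 = 1.
θ̂ = (0.0625·7 + 1·(59/6)) / (0.0625 + 1) = (493/48)/1.0625 = 29/3 ≈ 9.6667.

θ̂_MAP = 9.6667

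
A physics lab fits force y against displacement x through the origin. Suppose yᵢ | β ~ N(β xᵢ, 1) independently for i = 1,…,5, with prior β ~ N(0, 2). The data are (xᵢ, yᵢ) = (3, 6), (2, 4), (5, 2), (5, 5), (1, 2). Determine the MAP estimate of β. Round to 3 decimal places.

log p(β | y) = −Σ(yᵢ − βxᵢ)²/(2·1) − β²/(2·2) + const.
Setting the derivative to zero: Σxᵢ(yᵢ − βxᵢ)/1 − β/2 = 0, so β = Σxᵢyᵢ / (Σxᵢ² + σ²/τ²).
Σxᵢyᵢ = 3·6 + 2·4 + 5·2 + 5·5 + 1·2 = 63; Σxᵢ² = 64; σ²/τ² = 0.5.
β̂_MAP = 63 / (64 + 0.5) = 63/64.5 ≈ 0.977.

β̂_MAP = 0.977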